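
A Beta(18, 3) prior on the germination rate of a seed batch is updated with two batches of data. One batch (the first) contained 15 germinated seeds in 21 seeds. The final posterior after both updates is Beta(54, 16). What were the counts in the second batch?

Sequential conjugate updates are equivalent to a single update on the pooled data, so total successes = posterior α − prior α and total failures = posterior β − prior β.
Total across both batches: 54−18=36 germinated seeds, 16−3=13 non-germinating seeds.
Subtract the first batch: 36−15=21 germinated seeds and 13−6=7 non-germinating seeds.

21 germinated seeds and 7 non-germinating seeds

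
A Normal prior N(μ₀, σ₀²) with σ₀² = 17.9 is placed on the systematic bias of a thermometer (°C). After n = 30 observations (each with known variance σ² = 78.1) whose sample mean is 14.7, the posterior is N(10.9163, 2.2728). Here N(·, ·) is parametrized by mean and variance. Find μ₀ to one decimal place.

With known observation variance, the Normal–Normal posterior has precision τ_n = τ₀ + n/σ² and mean μ_n = (τ₀μ₀ + (n/σ²)x̄)/τ_n.
Here τ₀ = 1/17.9 = 0.055866 and τ_data = 30/78.1 = 0.384123, so τ_n = 0.439989.
Rearranging for μ₀: μ₀ = (μ_n·τ_n − τ_data·x̄)/τ₀ = (10.9163·0.439989 − 0.384123·14.7) / 0.055866 = -0.843556/0.055866 ≈ -15.1.

μ₀ = -15.1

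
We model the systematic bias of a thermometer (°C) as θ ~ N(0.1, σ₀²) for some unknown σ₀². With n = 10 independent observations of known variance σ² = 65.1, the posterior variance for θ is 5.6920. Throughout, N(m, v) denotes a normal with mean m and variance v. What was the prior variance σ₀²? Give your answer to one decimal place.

For the Normal–Normal model with known σ², precisions add: τ_n = τ₀ + n/σ².
So 1/σ₀² = 1/5.6920 − 10/65.1 = 0.175685 − 0.153610 = 0.022075.
Hence σ₀² = 1/0.022075 ≈ 45.3.

σ₀² = 45.3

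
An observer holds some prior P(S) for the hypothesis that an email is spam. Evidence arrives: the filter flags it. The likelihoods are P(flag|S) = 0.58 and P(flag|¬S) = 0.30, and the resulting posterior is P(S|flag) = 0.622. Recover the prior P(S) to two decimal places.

Bayes' rule in odds form gives O(S|E) = O(S)·[P(E|S)/P(E|¬S)], hence O(S) = O(S|E)/LR.
Posterior odds = 0.622/(1−0.622) = 1.6455. LR = 0.58/0.30 = 1.9333.
Prior odds = 1.6455/1.9333 = 0.8511, so P(S) = 0.8511/(1+0.8511) ≈ 0.46.

P(S) = 0.46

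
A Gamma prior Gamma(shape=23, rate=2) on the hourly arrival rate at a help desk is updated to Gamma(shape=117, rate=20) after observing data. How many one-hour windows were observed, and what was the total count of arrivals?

Gamma–Poisson conjugacy: posterior shape = α + Σxᵢ, posterior rate = β + n.
Matching: Σxᵢ = 117 − 23 = 94 and n = 20 − 2 = 18.

n = 18 one-hour windows with total 94 arrivals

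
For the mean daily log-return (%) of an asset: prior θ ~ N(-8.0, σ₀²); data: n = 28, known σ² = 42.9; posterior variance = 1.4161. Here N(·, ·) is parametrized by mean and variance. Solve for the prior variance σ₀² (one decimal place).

Posterior precision equals prior precision plus data precision: 1/σ_n² = 1/σ₀² + n/σ².
So 1/σ₀² = 1/1.4161 − 28/42.9 = 0.706165 − 0.652681 = 0.053484.
Hence σ₀² = 1/0.053484 ≈ 18.7.

σ₀² = 18.7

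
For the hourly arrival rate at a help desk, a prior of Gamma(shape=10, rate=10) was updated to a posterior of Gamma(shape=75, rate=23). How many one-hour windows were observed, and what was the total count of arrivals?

n = 13 one-hour windows with total 65 arrivals

A Gamma(α, β) prior (rate parametrization) on a Poisson rate with n observations summing to S gives posterior Gamma(α+S, β+n).
Matching: Σxᵢ = 75 − 10 = 65 and n = 23 − 10 = 13.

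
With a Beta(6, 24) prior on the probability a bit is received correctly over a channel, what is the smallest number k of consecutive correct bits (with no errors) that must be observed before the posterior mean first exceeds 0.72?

k = 56

After k correct bits and 0 errors the posterior is Beta(6+k, 24), with mean (6+k)/(6+24+k).
Set (6+k)/(30+k) > 0.72 and solve: k > (0.72·30 − 6)/(1 − 0.72) = 55.714.
The smallest integer exceeding 55.714 is 56, and checking k=56: (62)/(86) = 0.7209 > 0.72.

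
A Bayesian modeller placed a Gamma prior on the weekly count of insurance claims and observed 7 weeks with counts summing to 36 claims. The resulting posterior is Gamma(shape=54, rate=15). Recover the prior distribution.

Gamma–Poisson conjugacy: posterior shape = α + Σxᵢ, posterior rate = β + n.
So α = 54 − 36 = 18 and β = 15 − 7 = 8.

Gamma(shape=18, rate=8)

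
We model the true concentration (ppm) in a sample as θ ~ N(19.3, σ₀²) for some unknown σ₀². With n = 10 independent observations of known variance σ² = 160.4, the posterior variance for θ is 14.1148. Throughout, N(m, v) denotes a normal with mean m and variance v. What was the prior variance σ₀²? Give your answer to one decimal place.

Posterior precision equals prior precision plus data precision: 1/σ_n² = 1/σ₀² + n/σ².
So 1/σ₀² = 1/14.1148 − 10/160.4 = 0.070848 − 0.062344 = 0.008504.
Hence σ₀² = 1/0.008504 ≈ 117.6.

σ₀² = 117.6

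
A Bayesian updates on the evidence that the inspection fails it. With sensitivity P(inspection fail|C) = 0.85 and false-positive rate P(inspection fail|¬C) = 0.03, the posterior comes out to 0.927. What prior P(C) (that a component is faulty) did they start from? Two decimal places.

In odds form, posterior odds = prior odds × likelihood ratio, so prior odds = posterior odds ÷ LR.
Posterior odds = 0.927/(1−0.927) = 12.6986. LR = 0.85/0.03 = 28.3333.
Prior odds = 12.6986/28.3333 = 0.4482, so P(C) = 0.4482/(1+0.4482) ≈ 0.31.

P(C) = 0.31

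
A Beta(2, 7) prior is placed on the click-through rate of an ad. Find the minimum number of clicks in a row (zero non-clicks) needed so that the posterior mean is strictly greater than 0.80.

After k clicks and 0 non-clicks the posterior is Beta(2+k, 7), with mean (2+k)/(2+7+k).
Set (2+k)/(9+k) > 0.80 and solve: k > (0.80·9 − 2)/(1 − 0.80) = 26.000.
The smallest integer exceeding 26.000 is 27, and checking k=27: (29)/(36) = 0.8056 > 0.80.

k = 27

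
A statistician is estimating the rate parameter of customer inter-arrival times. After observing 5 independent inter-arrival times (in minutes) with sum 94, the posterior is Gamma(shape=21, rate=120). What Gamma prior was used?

Gamma–exponential conjugacy: posterior shape = α + n, posterior rate = β + Σtᵢ.
So α = 21 − 5 = 16 and β = 120 − 94 = 26.

Gamma(shape=16, rate=26)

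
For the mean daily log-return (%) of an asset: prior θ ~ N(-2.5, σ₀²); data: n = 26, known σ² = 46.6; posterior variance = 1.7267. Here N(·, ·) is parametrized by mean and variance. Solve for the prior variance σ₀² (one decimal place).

σ₀² = 47.2

For the Normal–Normal model with known σ², precisions add: τ_n = τ₀ + n/σ².
So 1/σ₀² = 1/1.7267 − 26/46.6 = 0.579139 − 0.557940 = 0.021199.
Hence σ₀² = 1/0.021199 ≈ 47.2.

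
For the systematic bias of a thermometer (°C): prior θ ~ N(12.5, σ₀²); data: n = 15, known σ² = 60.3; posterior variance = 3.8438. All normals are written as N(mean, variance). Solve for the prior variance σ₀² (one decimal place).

Posterior precision equals prior precision plus data precision: 1/σ_n² = 1/σ₀² + n/σ².
So 1/σ₀² = 1/3.8438 − 15/60.3 = 0.260159 − 0.248756 = 0.011403.
Hence σ₀² = 1/0.011403 ≈ 87.7.

σ₀² = 87.7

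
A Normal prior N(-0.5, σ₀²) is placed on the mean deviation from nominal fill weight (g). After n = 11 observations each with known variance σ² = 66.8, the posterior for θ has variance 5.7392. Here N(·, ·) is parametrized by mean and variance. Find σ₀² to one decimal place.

σ₀² = 104.5

Posterior precision equals prior precision plus data precision: 1/σ_n² = 1/σ₀² + n/σ².
So 1/σ₀² = 1/5.7392 − 11/66.8 = 0.174240 − 0.164671 = 0.009569.
Hence σ₀² = 1/0.009569 ≈ 104.5.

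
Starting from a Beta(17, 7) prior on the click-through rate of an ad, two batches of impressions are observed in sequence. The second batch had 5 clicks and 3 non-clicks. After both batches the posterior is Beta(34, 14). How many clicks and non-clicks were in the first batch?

Sequential conjugate updates are equivalent to a single update on the pooled data, so total successes = posterior α − prior α and total failures = posterior β − prior β.
Total across both batches: 34−17=17 clicks, 14−7=7 non-clicks.
Subtract the second batch: 17−5=12 clicks and 7−3=4 non-clicks.

12 clicks and 4 non-clicks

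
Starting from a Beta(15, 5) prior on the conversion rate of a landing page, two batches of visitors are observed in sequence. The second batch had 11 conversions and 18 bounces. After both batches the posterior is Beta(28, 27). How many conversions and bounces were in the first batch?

Because Beta–binomial updating is additive in the counts, the combined data contributed (α_post−α_prior, β_post−β_prior) successes and failures.
Total across both batches: 28−15=13 conversions, 27−5=22 bounces.
Subtract the second batch: 13−11=2 conversions and 22−18=4 bounces.

2 conversions and 4 bounces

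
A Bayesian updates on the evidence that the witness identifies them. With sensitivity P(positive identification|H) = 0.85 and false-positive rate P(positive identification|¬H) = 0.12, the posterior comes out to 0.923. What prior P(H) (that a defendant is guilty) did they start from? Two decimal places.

P(H) = 0.63

In odds form, posterior odds = prior odds × likelihood ratio, so prior odds = posterior odds ÷ LR.
Posterior odds = 0.923/(1−0.923) = 11.9870. LR = 0.85/0.12 = 7.0833.
Prior odds = 11.9870/7.0833 = 1.6923, so P(H) = 1.6923/(1+1.6923) ≈ 0.63.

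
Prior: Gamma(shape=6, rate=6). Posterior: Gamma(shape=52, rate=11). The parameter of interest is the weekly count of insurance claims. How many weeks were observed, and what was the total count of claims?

A Gamma(α, β) prior (rate parametrization) on a Poisson rate with n observations summing to S gives posterior Gamma(α+S, β+n).
Matching: Σxᵢ = 52 − 6 = 46 and n = 11 − 6 = 5.

n = 5 weeks with total 46 claims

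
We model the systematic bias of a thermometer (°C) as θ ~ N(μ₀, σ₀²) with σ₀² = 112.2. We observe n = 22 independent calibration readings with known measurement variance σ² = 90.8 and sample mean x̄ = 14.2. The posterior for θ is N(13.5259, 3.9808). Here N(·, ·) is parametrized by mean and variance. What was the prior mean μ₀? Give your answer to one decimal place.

μ₀ = -4.8

With known observation variance, the Normal–Normal posterior has precision τ_n = τ₀ + n/σ² and mean μ_n = (τ₀μ₀ + (n/σ²)x̄)/τ_n.
Here τ₀ = 1/112.2 = 0.008913 and τ_data = 22/90.8 = 0.242291, so τ_n = 0.251204.
Rearranging for μ₀: μ₀ = (μ_n·τ_n − τ_data·x̄)/τ₀ = (13.5259·0.251204 − 0.242291·14.2) / 0.008913 = -0.042772/0.008913 ≈ -4.8.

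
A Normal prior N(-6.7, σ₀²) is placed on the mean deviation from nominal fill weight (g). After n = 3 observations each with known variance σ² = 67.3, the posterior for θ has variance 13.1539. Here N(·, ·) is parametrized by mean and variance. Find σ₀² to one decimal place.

σ₀² = 31.8

For the Normal–Normal model with known σ², precisions add: τ_n = τ₀ + n/σ².
So 1/σ₀² = 1/13.1539 − 3/67.3 = 0.076023 − 0.044577 = 0.031446.
Hence σ₀² = 1/0.031446 ≈ 31.8.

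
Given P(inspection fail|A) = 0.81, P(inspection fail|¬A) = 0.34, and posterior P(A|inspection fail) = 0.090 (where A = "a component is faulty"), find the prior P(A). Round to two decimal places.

Bayes' rule in odds form gives O(A|E) = O(A)·[P(E|A)/P(E|¬A)], hence O(A) = O(A|E)/LR.
Posterior odds = 0.090/(1−0.090) = 0.0989. LR = 0.81/0.34 = 2.3824.
Prior odds = 0.0989/2.3824 = 0.0415, so P(A) = 0.0415/(1+0.0415) ≈ 0.04.

P(A) = 0.04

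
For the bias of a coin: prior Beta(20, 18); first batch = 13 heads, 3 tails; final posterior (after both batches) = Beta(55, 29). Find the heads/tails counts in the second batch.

22 heads and 8 tails

Because Beta–binomial updating is additive in the counts, the combined data contributed (α_post−α_prior, β_post−β_prior) successes and failures.
Total across both batches: 55−20=35 heads, 29−18=11 tails.
Subtract the first batch: 35−13=22 heads and 11−3=8 tails.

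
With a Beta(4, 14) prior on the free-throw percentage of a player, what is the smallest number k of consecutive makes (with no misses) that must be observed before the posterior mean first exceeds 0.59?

k = 17

After k makes and 0 misses the posterior is Beta(4+k, 14), with mean (4+k)/(4+14+k).
Set (4+k)/(18+k) > 0.59 and solve: k > (0.59·18 − 4)/(1 − 0.59) = 16.146.
The smallest integer exceeding 16.146 is 17, and checking k=17: (21)/(35) = 0.6000 > 0.59.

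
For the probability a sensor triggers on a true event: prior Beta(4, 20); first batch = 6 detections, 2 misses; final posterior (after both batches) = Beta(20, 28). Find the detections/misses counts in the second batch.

Sequential conjugate updates are equivalent to a single update on the pooled data, so total successes = posterior α − prior α and total failures = posterior β − prior β.
Total across both batches: 20−4=16 detections, 28−20=8 misses.
Subtract the first batch: 16−6=10 detections and 8−2=6 misses.

10 detections and 6 misses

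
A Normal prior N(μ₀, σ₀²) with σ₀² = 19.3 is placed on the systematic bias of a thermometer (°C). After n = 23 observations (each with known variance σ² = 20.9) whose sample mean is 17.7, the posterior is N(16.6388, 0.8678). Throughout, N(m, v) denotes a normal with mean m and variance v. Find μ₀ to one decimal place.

μ₀ = -5.9

The posterior mean is a precision-weighted average: μ_n = (τ₀μ₀ + τ_data·x̄)/(τ₀+τ_data), with τ₀=1/σ₀² and τ_data=n/σ².
Here τ₀ = 1/19.3 = 0.051813 and τ_data = 23/20.9 = 1.100478, so τ_n = 1.152291.
Rearranging for μ₀: μ₀ = (μ_n·τ_n − τ_data·x̄)/τ₀ = (16.6388·1.152291 − 1.100478·17.7) / 0.051813 = -0.305721/0.051813 ≈ -5.9.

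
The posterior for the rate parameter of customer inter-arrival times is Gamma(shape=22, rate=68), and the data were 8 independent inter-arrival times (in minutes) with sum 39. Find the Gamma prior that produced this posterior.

Gamma(shape=14, rate=29)

Gamma–exponential conjugacy: posterior shape = α + n, posterior rate = β + Σtᵢ.
So α = 22 − 8 = 14 and β = 68 − 39 = 29.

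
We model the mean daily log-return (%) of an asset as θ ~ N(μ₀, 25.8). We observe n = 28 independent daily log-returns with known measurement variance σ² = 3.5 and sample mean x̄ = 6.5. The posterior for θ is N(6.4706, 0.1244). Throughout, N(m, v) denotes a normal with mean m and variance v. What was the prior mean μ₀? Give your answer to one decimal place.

The posterior mean is a precision-weighted average: μ_n = (τ₀μ₀ + τ_data·x̄)/(τ₀+τ_data), with τ₀=1/σ₀² and τ_data=n/σ².
Here τ₀ = 1/25.8 = 0.038760 and τ_data = 28/3.5 = 8.000000, so τ_n = 8.038760.
Rearranging for μ₀: μ₀ = (μ_n·τ_n − τ_data·x̄)/τ₀ = (6.4706·8.038760 − 8.000000·6.5) / 0.038760 = 0.015600/0.038760 ≈ 0.4.

μ₀ = 0.4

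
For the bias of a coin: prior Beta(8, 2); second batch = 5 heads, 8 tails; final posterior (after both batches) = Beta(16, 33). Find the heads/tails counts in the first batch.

Sequential conjugate updates are equivalent to a single update on the pooled data, so total successes = posterior α − prior α and total failures = posterior β − prior β.
Total across both batches: 16−8=8 heads, 33−2=31 tails.
Subtract the second batch: 8−5=3 heads and 31−8=23 tails.

3 heads and 23 tails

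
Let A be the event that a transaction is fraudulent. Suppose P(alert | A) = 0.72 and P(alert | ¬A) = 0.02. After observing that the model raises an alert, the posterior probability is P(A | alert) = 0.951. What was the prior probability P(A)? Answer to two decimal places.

In odds form, posterior odds = prior odds × likelihood ratio, so prior odds = posterior odds ÷ LR.
Posterior odds = 0.951/(1−0.951) = 19.4082. LR = 0.72/0.02 = 36.0000.
Prior odds = 19.4082/36.0000 = 0.5391, so P(A) = 0.5391/(1+0.5391) ≈ 0.35.

P(A) = 0.35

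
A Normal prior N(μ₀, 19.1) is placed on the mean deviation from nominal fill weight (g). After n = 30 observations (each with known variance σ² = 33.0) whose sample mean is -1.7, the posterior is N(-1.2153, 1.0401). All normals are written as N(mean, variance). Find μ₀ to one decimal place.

The posterior mean is a precision-weighted average: μ_n = (τ₀μ₀ + τ_data·x̄)/(τ₀+τ_data), with τ₀=1/σ₀² and τ_data=n/σ².
Here τ₀ = 1/19.1 = 0.052356 and τ_data = 30/33.0 = 0.909091, so τ_n = 0.961447.
Rearranging for μ₀: μ₀ = (μ_n·τ_n − τ_data·x̄)/τ₀ = (-1.2153·0.961447 − 0.909091·-1.7) / 0.052356 = 0.377008/0.052356 ≈ 7.2.

μ₀ = 7.2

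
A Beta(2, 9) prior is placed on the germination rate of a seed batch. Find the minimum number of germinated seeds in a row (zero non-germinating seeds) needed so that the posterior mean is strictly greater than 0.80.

k = 35

After k germinated seeds and 0 non-germinating seeds the posterior is Beta(2+k, 9), with mean (2+k)/(2+9+k).
Set (2+k)/(11+k) > 0.80 and solve: k > (0.80·11 − 2)/(1 − 0.80) = 34.000.
The smallest integer exceeding 34.000 is 35, and checking k=35: (37)/(46) = 0.8043 > 0.80.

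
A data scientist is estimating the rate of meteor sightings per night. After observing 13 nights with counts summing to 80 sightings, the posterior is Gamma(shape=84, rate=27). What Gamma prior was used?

Gamma–Poisson conjugacy: posterior shape = α + Σxᵢ, posterior rate = β + n.
So α = 84 − 80 = 4 and β = 27 − 13 = 14.

Gamma(shape=4, rate=14)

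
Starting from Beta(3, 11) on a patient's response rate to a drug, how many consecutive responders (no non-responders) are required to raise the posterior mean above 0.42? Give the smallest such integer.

k = 5

After k responders and 0 non-responders the posterior is Beta(3+k, 11), with mean (3+k)/(3+11+k).
Set (3+k)/(14+k) > 0.42 and solve: k > (0.42·14 − 3)/(1 − 0.42) = 4.966.
The smallest integer exceeding 4.966 is 5.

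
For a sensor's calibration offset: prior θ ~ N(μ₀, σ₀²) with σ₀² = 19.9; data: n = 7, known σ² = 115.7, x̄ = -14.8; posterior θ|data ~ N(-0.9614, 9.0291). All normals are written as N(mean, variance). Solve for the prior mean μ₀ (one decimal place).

μ₀ = 15.7

With known observation variance, the Normal–Normal posterior has precision τ_n = τ₀ + n/σ² and mean μ_n = (τ₀μ₀ + (n/σ²)x̄)/τ_n.
Here τ₀ = 1/19.9 = 0.050251 and τ_data = 7/115.7 = 0.060501, so τ_n = 0.110752.
Rearranging for μ₀: μ₀ = (μ_n·τ_n − τ_data·x̄)/τ₀ = (-0.9614·0.110752 − 0.060501·-14.8) / 0.050251 = 0.788938/0.050251 ≈ 15.7.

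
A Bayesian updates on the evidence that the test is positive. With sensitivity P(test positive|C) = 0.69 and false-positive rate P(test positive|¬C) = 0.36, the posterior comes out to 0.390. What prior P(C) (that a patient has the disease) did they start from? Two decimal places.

P(C) = 0.25

Bayes' rule in odds form gives O(C|E) = O(C)·[P(E|C)/P(E|¬C)], hence O(C) = O(C|E)/LR.
Posterior odds = 0.390/(1−0.390) = 0.6393. LR = 0.69/0.36 = 1.9167.
Prior odds = 0.6393/1.9167 = 0.3335, so P(C) = 0.3335/(1+0.3335) ≈ 0.25.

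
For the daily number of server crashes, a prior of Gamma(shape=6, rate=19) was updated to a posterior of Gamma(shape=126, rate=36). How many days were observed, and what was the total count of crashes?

n = 17 days with total 120 crashes

A Gamma(α, β) prior (rate parametrization) on a Poisson rate with n observations summing to S gives posterior Gamma(α+S, β+n).
Matching: Σxᵢ = 126 − 6 = 120 and n = 36 − 19 = 17.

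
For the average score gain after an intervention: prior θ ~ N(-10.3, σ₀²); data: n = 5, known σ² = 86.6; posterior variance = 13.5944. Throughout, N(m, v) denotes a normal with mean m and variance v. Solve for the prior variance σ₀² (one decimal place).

Posterior precision equals prior precision plus data precision: 1/σ_n² = 1/σ₀² + n/σ².
So 1/σ₀² = 1/13.5944 − 5/86.6 = 0.073560 − 0.057737 = 0.015823.
Hence σ₀² = 1/0.015823 ≈ 63.2.

σ₀² = 63.2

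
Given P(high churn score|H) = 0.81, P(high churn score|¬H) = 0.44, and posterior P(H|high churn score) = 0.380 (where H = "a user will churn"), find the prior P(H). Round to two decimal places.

P(H) = 0.25

Bayes' rule in odds form gives O(H|E) = O(H)·[P(E|H)/P(E|¬H)], hence O(H) = O(H|E)/LR.
Posterior odds = 0.380/(1−0.380) = 0.6129. LR = 0.81/0.44 = 1.8409.
Prior odds = 0.6129/1.8409 = 0.3329, so P(H) = 0.3329/(1+0.3329) ≈ 0.25.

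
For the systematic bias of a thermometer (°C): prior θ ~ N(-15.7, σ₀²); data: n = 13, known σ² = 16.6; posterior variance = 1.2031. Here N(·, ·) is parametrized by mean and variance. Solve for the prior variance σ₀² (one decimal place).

σ₀² = 20.8

For the Normal–Normal model with known σ², precisions add: τ_n = τ₀ + n/σ².
So 1/σ₀² = 1/1.2031 − 13/16.6 = 0.831186 − 0.783133 = 0.048053.
Hence σ₀² = 1/0.048053 ≈ 20.8.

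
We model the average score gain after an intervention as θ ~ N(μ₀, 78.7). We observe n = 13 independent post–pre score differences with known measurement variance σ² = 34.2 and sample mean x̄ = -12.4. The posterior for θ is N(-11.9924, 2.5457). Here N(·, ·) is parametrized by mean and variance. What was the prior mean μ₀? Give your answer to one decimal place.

μ₀ = 0.2

With known observation variance, the Normal–Normal posterior has precision τ_n = τ₀ + n/σ² and mean μ_n = (τ₀μ₀ + (n/σ²)x̄)/τ_n.
Here τ₀ = 1/78.7 = 0.012706 and τ_data = 13/34.2 = 0.380117, so τ_n = 0.392823.
Rearranging for μ₀: μ₀ = (μ_n·τ_n − τ_data·x̄)/τ₀ = (-11.9924·0.392823 − 0.380117·-12.4) / 0.012706 = 0.002560/0.012706 ≈ 0.2.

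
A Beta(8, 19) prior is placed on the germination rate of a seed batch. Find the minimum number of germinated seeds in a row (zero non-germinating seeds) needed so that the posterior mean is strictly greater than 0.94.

k = 290

After k germinated seeds and 0 non-germinating seeds the posterior is Beta(8+k, 19), with mean (8+k)/(8+19+k).
Set (8+k)/(27+k) > 0.94 and solve: k > (0.94·27 − 8)/(1 − 0.94) = 289.667.
The smallest integer exceeding 289.667 is 290.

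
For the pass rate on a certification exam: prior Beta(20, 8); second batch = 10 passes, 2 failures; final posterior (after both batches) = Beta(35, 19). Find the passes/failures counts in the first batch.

5 passes and 9 failures

Sequential conjugate updates are equivalent to a single update on the pooled data, so total successes = posterior α − prior α and total failures = posterior β − prior β.
Total across both batches: 35−20=15 passes, 19−8=11 failures.
Subtract the second batch: 15−10=5 passes and 11−2=9 failures.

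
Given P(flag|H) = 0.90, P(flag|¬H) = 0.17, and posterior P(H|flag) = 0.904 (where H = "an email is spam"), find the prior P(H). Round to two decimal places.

P(H) = 0.64

Bayes' rule in odds form gives O(H|E) = O(H)·[P(E|H)/P(E|¬H)], hence O(H) = O(H|E)/LR.
Posterior odds = 0.904/(1−0.904) = 9.4167. LR = 0.90/0.17 = 5.2941.
Prior odds = 9.4167/5.2941 = 1.7787, so P(H) = 1.7787/(1+1.7787) ≈ 0.64.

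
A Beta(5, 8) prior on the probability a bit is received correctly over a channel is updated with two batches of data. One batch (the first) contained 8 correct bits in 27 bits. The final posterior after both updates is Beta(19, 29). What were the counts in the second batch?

Because Beta–binomial updating is additive in the counts, the combined data contributed (α_post−α_prior, β_post−β_prior) successes and failures.
Total across both batches: 19−5=14 correct bits, 29−8=21 errors.
Subtract the first batch: 14−8=6 correct bits and 21−19=2 errors.

6 correct bits and 2 errors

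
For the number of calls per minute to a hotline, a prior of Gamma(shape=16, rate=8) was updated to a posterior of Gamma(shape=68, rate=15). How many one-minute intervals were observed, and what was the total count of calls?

A Gamma(α, β) prior (rate parametrization) on a Poisson rate with n observations summing to S gives posterior Gamma(α+S, β+n).
Matching: Σxᵢ = 68 − 16 = 52 and n = 15 − 8 = 7.

n = 7 one-minute intervals with total 52 calls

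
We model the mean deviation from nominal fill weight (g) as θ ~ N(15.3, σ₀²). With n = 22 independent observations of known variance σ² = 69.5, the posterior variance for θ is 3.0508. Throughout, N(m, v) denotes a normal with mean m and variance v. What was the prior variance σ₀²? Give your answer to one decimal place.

Posterior precision equals prior precision plus data precision: 1/σ_n² = 1/σ₀² + n/σ².
So 1/σ₀² = 1/3.0508 − 22/69.5 = 0.327783 − 0.316547 = 0.011236.
Hence σ₀² = 1/0.011236 ≈ 89.0.

σ₀² = 89.0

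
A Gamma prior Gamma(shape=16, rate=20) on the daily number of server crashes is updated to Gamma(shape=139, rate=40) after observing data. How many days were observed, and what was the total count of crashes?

Gamma–Poisson conjugacy: posterior shape = α + Σxᵢ, posterior rate = β + n.
Matching: Σxᵢ = 139 − 16 = 123 and n = 40 − 20 = 20.

n = 20 days with total 123 crashes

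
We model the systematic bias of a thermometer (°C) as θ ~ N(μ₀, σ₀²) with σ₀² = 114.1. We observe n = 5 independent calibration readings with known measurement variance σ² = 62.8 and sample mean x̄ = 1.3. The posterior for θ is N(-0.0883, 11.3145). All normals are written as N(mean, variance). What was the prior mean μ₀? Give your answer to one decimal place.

μ₀ = -12.7

The posterior mean is a precision-weighted average: μ_n = (τ₀μ₀ + τ_data·x̄)/(τ₀+τ_data), with τ₀=1/σ₀² and τ_data=n/σ².
Here τ₀ = 1/114.1 = 0.008764 and τ_data = 5/62.8 = 0.079618, so τ_n = 0.088382.
Rearranging for μ₀: μ₀ = (μ_n·τ_n − τ_data·x̄)/τ₀ = (-0.0883·0.088382 − 0.079618·1.3) / 0.008764 = -0.111308/0.008764 ≈ -12.7.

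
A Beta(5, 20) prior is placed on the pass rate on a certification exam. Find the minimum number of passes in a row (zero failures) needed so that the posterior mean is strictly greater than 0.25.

After k passes and 0 failures the posterior is Beta(5+k, 20), with mean (5+k)/(5+20+k).
Set (5+k)/(25+k) > 0.25 and solve: k > (0.25·25 − 5)/(1 − 0.25) = 1.667.
The smallest integer exceeding 1.667 is 2, and checking k=2: (7)/(27) = 0.2593 > 0.25.

k = 2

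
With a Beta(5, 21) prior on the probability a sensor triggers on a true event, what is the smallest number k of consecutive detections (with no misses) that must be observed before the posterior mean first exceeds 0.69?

k = 42

After k detections and 0 misses the posterior is Beta(5+k, 21), with mean (5+k)/(5+21+k).
Set (5+k)/(26+k) > 0.69 and solve: k > (0.69·26 − 5)/(1 − 0.69) = 41.742.
The smallest integer exceeding 41.742 is 42.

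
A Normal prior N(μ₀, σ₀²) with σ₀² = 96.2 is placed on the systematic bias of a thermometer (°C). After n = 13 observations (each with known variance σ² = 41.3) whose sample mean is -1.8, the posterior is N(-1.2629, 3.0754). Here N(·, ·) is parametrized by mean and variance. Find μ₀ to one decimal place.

μ₀ = 15.0

With known observation variance, the Normal–Normal posterior has precision τ_n = τ₀ + n/σ² and mean μ_n = (τ₀μ₀ + (n/σ²)x̄)/τ_n.
Here τ₀ = 1/96.2 = 0.010395 and τ_data = 13/41.3 = 0.314770, so τ_n = 0.325165.
Rearranging for μ₀: μ₀ = (μ_n·τ_n − τ_data·x̄)/τ₀ = (-1.2629·0.325165 − 0.314770·-1.8) / 0.010395 = 0.155935/0.010395 ≈ 15.0.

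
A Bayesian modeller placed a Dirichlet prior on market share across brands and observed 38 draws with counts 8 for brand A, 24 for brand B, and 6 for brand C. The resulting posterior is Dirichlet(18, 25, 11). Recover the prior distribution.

Dirichlet(10, 1, 5)

For a Dirichlet(α) prior with multinomial counts c, the posterior is Dirichlet(α + c) componentwise.
Subtract each count from the matching posterior parameter: 18−8=10, 25−24=1, 11−6=5.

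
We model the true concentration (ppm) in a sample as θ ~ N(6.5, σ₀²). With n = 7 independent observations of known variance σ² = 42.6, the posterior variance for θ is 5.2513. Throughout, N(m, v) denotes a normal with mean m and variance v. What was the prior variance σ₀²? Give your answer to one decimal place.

For the Normal–Normal model with known σ², precisions add: τ_n = τ₀ + n/σ².
So 1/σ₀² = 1/5.2513 − 7/42.6 = 0.190429 − 0.164319 = 0.026110.
Hence σ₀² = 1/0.026110 ≈ 38.3.

σ₀² = 38.3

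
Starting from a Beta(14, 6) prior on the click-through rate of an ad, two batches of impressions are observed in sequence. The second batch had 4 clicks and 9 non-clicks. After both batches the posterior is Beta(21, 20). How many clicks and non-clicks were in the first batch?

3 clicks and 5 non-clicks

Sequential conjugate updates are equivalent to a single update on the pooled data, so total successes = posterior α − prior α and total failures = posterior β − prior β.
Total across both batches: 21−14=7 clicks, 20−6=14 non-clicks.
Subtract the second batch: 7−4=3 clicks and 14−9=5 non-clicks.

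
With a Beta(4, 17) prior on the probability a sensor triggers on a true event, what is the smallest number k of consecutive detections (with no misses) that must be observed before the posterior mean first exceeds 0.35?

k = 6

After k detections and 0 misses the posterior is Beta(4+k, 17), with mean (4+k)/(4+17+k).
Set (4+k)/(21+k) > 0.35 and solve: k > (0.35·21 − 4)/(1 − 0.35) = 5.154.
The smallest integer exceeding 5.154 is 6.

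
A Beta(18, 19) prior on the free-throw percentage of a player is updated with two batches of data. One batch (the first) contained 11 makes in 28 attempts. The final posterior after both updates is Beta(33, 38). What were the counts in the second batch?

Because Beta–binomial updating is additive in the counts, the combined data contributed (α_post−α_prior, β_post−β_prior) successes and failures.
Total across both batches: 33−18=15 makes, 38−19=19 misses.
Subtract the first batch: 15−11=4 makes and 19−17=2 misses.

4 makes and 2 misses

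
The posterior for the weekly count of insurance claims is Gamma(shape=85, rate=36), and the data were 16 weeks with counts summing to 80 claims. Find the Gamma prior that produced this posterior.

A Gamma(α, β) prior (rate parametrization) on a Poisson rate with n observations summing to S gives posterior Gamma(α+S, β+n).
So α = 85 − 80 = 5 and β = 36 − 16 = 20.

Gamma(shape=5, rate=20)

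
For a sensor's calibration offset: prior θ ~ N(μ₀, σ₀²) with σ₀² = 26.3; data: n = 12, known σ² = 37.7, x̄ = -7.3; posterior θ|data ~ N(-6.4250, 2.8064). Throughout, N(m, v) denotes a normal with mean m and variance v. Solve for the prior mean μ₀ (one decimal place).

The posterior mean is a precision-weighted average: μ_n = (τ₀μ₀ + τ_data·x̄)/(τ₀+τ_data), with τ₀=1/σ₀² and τ_data=n/σ².
Here τ₀ = 1/26.3 = 0.038023 and τ_data = 12/37.7 = 0.318302, so τ_n = 0.356325.
Rearranging for μ₀: μ₀ = (μ_n·τ_n − τ_data·x̄)/τ₀ = (-6.4250·0.356325 − 0.318302·-7.3) / 0.038023 = 0.034216/0.038023 ≈ 0.9.

μ₀ = 0.9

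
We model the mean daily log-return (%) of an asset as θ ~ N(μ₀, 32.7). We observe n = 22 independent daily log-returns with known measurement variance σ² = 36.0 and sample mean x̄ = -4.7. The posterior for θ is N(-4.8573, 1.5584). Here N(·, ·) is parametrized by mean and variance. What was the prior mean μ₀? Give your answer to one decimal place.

μ₀ = -8.0

With known observation variance, the Normal–Normal posterior has precision τ_n = τ₀ + n/σ² and mean μ_n = (τ₀μ₀ + (n/σ²)x̄)/τ_n.
Here τ₀ = 1/32.7 = 0.030581 and τ_data = 22/36.0 = 0.611111, so τ_n = 0.641692.
Rearranging for μ₀: μ₀ = (μ_n·τ_n − τ_data·x̄)/τ₀ = (-4.8573·0.641692 − 0.611111·-4.7) / 0.030581 = -0.244669/0.030581 ≈ -8.0.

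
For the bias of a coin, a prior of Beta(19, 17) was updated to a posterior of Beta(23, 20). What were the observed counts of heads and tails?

Beta is conjugate to the binomial likelihood: posterior = Beta(a+s, b+f).
Match parameters: s=23−19=4, f=20−17=3.

4 heads and 3 tails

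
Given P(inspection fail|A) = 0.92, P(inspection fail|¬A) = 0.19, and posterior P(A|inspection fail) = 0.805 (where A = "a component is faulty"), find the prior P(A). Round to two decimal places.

In odds form, posterior odds = prior odds × likelihood ratio, so prior odds = posterior odds ÷ LR.
Posterior odds = 0.805/(1−0.805) = 4.1282. LR = 0.92/0.19 = 4.8421.
Prior odds = 4.1282/4.8421 = 0.8526, so P(A) = 0.8526/(1+0.8526) ≈ 0.46.

P(A) = 0.46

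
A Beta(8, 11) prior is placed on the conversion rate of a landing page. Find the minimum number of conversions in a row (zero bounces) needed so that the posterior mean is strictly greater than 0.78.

After k conversions and 0 bounces the posterior is Beta(8+k, 11), with mean (8+k)/(8+11+k).
Set (8+k)/(19+k) > 0.78 and solve: k > (0.78·19 − 8)/(1 − 0.78) = 31.000.
The smallest integer exceeding 31.000 is 32.

k = 32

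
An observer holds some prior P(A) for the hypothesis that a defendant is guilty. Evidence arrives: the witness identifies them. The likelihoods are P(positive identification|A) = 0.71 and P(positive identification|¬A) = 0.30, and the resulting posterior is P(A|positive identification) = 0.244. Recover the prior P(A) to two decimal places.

Bayes' rule in odds form gives O(A|E) = O(A)·[P(E|A)/P(E|¬A)], hence O(A) = O(A|E)/LR.
Posterior odds = 0.244/(1−0.244) = 0.3228. LR = 0.71/0.30 = 2.3667.
Prior odds = 0.3228/2.3667 = 0.1364, so P(A) = 0.1364/(1+0.1364) ≈ 0.12.

P(A) = 0.12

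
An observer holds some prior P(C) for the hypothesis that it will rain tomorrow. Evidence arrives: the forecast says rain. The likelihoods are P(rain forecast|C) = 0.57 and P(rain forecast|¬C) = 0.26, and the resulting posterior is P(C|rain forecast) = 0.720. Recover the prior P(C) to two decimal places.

P(C) = 0.54

Bayes' rule in odds form gives O(C|E) = O(C)·[P(E|C)/P(E|¬C)], hence O(C) = O(C|E)/LR.
Posterior odds = 0.720/(1−0.720) = 2.5714. LR = 0.57/0.26 = 2.1923.
Prior odds = 2.5714/2.1923 = 1.1729, so P(C) = 1.1729/(1+1.1729) ≈ 0.54.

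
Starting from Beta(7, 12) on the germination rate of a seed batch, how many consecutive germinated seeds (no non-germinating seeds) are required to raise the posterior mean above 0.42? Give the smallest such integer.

k = 2

After k germinated seeds and 0 non-germinating seeds the posterior is Beta(7+k, 12), with mean (7+k)/(7+12+k).
Set (7+k)/(19+k) > 0.42 and solve: k > (0.42·19 − 7)/(1 − 0.42) = 1.690.
The smallest integer exceeding 1.690 is 2.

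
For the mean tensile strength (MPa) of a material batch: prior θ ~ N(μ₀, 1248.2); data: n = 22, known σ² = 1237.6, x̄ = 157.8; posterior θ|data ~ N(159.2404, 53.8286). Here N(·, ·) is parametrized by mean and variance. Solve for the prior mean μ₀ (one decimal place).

The posterior mean is a precision-weighted average: μ_n = (τ₀μ₀ + τ_data·x̄)/(τ₀+τ_data), with τ₀=1/σ₀² and τ_data=n/σ².
Here τ₀ = 1/1248.2 = 0.000801 and τ_data = 22/1237.6 = 0.017776, so τ_n = 0.018577.
Rearranging for μ₀: μ₀ = (μ_n·τ_n − τ_data·x̄)/τ₀ = (159.2404·0.018577 − 0.017776·157.8) / 0.000801 = 0.153156/0.000801 ≈ 191.2.

μ₀ = 191.2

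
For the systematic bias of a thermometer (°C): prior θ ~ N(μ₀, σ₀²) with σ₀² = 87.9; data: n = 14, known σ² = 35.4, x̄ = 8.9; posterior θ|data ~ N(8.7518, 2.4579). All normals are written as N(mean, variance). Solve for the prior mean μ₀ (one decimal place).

With known observation variance, the Normal–Normal posterior has precision τ_n = τ₀ + n/σ² and mean μ_n = (τ₀μ₀ + (n/σ²)x̄)/τ_n.
Here τ₀ = 1/87.9 = 0.011377 and τ_data = 14/35.4 = 0.395480, so τ_n = 0.406857.
Rearranging for μ₀: μ₀ = (μ_n·τ_n − τ_data·x̄)/τ₀ = (8.7518·0.406857 − 0.395480·8.9) / 0.011377 = 0.040959/0.011377 ≈ 3.6.

μ₀ = 3.6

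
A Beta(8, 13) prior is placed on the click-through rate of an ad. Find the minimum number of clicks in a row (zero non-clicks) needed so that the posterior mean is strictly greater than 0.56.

k = 9

After k clicks and 0 non-clicks the posterior is Beta(8+k, 13), with mean (8+k)/(8+13+k).
Set (8+k)/(21+k) > 0.56 and solve: k > (0.56·21 − 8)/(1 − 0.56) = 8.545.
The smallest integer exceeding 8.545 is 9, and checking k=9: (17)/(30) = 0.5667 > 0.56.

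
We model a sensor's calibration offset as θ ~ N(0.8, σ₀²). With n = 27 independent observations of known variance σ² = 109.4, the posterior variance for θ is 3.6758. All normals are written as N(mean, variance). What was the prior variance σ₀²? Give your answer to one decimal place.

Posterior precision equals prior precision plus data precision: 1/σ_n² = 1/σ₀² + n/σ².
So 1/σ₀² = 1/3.6758 − 27/109.4 = 0.272050 − 0.246801 = 0.025249.
Hence σ₀² = 1/0.025249 ≈ 39.6.

σ₀² = 39.6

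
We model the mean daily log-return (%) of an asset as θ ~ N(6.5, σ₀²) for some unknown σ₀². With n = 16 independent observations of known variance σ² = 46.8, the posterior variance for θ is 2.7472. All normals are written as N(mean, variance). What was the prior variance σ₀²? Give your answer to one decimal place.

σ₀² = 45.2

For the Normal–Normal model with known σ², precisions add: τ_n = τ₀ + n/σ².
So 1/σ₀² = 1/2.7472 − 16/46.8 = 0.364007 − 0.341880 = 0.022127.
Hence σ₀² = 1/0.022127 ≈ 45.2.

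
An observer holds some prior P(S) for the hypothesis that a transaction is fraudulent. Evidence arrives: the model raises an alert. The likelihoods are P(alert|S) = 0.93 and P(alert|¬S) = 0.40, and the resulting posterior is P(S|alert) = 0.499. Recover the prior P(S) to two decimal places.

P(S) = 0.30

Bayes' rule in odds form gives O(S|E) = O(S)·[P(E|S)/P(E|¬S)], hence O(S) = O(S|E)/LR.
Posterior odds = 0.499/(1−0.499) = 0.9960. LR = 0.93/0.40 = 2.3250.
Prior odds = 0.9960/2.3250 = 0.4284, so P(S) = 0.4284/(1+0.4284) ≈ 0.30.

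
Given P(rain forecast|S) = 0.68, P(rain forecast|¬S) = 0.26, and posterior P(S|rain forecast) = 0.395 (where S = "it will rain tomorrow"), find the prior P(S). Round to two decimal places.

P(S) = 0.20

Bayes' rule in odds form gives O(S|E) = O(S)·[P(E|S)/P(E|¬S)], hence O(S) = O(S|E)/LR.
Posterior odds = 0.395/(1−0.395) = 0.6529. LR = 0.68/0.26 = 2.6154.
Prior odds = 0.6529/2.6154 = 0.2496, so P(S) = 0.2496/(1+0.2496) ≈ 0.20.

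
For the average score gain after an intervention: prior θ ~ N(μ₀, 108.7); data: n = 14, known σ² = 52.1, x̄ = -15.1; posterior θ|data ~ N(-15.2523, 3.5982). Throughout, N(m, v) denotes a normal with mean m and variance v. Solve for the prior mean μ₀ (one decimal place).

μ₀ = -19.7

The posterior mean is a precision-weighted average: μ_n = (τ₀μ₀ + τ_data·x̄)/(τ₀+τ_data), with τ₀=1/σ₀² and τ_data=n/σ².
Here τ₀ = 1/108.7 = 0.009200 and τ_data = 14/52.1 = 0.268714, so τ_n = 0.277914.
Rearranging for μ₀: μ₀ = (μ_n·τ_n − τ_data·x̄)/τ₀ = (-15.2523·0.277914 − 0.268714·-15.1) / 0.009200 = -0.181246/0.009200 ≈ -19.7.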